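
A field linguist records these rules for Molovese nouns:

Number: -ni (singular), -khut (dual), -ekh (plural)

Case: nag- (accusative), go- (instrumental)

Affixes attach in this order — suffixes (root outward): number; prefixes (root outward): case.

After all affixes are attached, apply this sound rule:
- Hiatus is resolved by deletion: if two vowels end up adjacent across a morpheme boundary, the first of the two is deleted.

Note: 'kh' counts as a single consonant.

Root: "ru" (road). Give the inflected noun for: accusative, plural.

nagrekh

Attach number plural -ekh → ruekh.
Attach case accusative nag- → nagruekh.
Apply vowel deletion: nagruekh → nagrekh.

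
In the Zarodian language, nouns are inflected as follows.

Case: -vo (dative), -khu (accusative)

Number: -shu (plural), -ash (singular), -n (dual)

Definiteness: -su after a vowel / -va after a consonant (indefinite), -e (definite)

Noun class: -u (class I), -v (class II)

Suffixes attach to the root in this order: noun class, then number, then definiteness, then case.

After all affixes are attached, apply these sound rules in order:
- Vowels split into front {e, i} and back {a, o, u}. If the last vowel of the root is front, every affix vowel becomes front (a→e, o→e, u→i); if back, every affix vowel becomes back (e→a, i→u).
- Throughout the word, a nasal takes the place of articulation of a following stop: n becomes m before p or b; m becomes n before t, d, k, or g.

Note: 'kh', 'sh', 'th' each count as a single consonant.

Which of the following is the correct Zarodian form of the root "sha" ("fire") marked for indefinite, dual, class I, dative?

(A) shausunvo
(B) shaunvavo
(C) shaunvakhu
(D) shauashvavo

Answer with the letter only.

B

Attach noun class class I -u → shau.
Attach number dual -n → shaun.
Attach definiteness indefinite -va (after consonant 'n') → shaunva.
Attach case dative -vo → shaunvavo.
Vowel harmony: no change.
Nasal assimilation: no change.
So the correct form is shaunvavo, option (B).
(C) shaunvakhu is wrong: it uses accusative instead of dative for case.
(D) shauashvavo is wrong: it uses singular instead of dual for number.
(A) shausunvo is wrong: it has the affixes in the wrong order.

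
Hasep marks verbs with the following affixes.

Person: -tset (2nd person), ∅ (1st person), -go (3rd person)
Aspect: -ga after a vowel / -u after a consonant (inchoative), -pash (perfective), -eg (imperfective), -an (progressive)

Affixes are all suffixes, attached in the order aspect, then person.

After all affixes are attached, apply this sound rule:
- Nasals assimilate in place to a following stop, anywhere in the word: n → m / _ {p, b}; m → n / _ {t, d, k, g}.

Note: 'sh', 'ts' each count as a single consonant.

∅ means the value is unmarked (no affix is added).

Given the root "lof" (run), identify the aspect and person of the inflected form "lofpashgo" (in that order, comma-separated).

perfective, 3rd person

Segment: lof-pash-go.
aspect: -pash → perfective.
person: -go → 3rd person.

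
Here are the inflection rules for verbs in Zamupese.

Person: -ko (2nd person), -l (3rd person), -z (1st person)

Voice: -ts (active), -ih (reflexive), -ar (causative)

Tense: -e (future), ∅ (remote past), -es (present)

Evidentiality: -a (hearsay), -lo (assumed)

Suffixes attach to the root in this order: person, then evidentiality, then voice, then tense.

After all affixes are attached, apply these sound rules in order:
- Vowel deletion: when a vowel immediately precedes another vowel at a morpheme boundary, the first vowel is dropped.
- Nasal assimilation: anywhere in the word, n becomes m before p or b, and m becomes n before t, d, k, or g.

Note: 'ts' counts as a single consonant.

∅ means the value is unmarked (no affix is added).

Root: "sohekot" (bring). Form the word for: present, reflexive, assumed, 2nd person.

sohekotkolihes

Attach person 2nd person -ko → sohekotko.
Attach evidentiality assumed -lo → sohekotkolo.
Attach voice reflexive -ih → sohekotkoloih.
Attach tense present -es → sohekotkoloihes.
Apply vowel deletion: sohekotkoloihes → sohekotkolihes.
Nasal assimilation: no change.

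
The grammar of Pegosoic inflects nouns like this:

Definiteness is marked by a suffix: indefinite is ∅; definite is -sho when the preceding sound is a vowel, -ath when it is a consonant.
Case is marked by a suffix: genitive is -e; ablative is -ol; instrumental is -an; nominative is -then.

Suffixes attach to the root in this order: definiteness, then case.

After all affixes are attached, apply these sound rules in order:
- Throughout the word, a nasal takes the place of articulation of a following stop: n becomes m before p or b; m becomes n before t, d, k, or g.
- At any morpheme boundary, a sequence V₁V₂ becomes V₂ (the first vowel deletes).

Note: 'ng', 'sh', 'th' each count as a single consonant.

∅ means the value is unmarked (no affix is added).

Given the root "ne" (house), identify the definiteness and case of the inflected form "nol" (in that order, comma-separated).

Segment: ne-ol.
definiteness: ∅ → indefinite.
case: -ol → ablative.

indefinite, ablative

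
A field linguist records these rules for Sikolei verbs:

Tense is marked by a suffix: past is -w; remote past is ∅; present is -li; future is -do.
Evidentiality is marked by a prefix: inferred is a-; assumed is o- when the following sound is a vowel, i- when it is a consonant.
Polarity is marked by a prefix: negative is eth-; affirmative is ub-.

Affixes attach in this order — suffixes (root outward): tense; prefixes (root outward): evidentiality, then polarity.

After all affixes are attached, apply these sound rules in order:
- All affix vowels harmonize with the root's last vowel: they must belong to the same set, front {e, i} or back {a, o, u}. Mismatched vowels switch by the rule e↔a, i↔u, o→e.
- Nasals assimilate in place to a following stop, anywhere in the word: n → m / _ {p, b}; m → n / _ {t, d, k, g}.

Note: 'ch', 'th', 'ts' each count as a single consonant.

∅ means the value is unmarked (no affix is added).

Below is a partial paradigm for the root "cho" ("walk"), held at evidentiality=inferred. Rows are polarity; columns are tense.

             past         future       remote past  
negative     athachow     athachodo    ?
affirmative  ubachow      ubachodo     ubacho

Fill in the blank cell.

Attach evidentiality inferred a- → acho.
tense = remote past: zero marking, form stays acho.
Attach polarity negative eth- → ethacho.
Apply vowel harmony: ethacho → athacho.
Nasal assimilation: no change.

athacho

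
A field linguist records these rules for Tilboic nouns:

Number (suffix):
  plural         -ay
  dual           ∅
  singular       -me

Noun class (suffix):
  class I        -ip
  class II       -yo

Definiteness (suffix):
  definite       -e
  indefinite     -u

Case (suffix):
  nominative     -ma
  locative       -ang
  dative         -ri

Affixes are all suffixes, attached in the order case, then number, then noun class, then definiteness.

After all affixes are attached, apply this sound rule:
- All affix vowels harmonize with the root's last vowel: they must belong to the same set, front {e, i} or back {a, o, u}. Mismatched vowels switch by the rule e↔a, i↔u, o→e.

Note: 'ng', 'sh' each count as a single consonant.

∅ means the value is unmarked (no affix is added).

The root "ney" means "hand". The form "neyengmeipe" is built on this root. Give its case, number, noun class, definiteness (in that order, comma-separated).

Segment: ney-ang-me-ip-e.
case: -ang → locative.
number: -me → singular.
noun class: -ip → class I.
definiteness: -e → definite.

locative, singular, class I, definite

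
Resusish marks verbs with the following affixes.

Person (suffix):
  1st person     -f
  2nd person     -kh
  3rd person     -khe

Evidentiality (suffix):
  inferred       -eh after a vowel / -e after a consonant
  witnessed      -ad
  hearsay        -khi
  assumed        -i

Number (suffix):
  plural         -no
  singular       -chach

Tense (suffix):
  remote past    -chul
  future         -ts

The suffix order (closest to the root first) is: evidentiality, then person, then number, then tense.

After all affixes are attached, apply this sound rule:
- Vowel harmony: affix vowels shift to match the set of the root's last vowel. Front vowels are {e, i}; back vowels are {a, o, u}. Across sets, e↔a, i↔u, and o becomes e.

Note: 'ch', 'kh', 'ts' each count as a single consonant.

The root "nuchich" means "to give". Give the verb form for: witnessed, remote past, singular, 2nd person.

nuchichedkhchechchil

Attach evidentiality witnessed -ad → nuchichad.
Attach person 2nd person -kh → nuchichadkh.
Attach number singular -chach → nuchichadkhchach.
Attach tense remote past -chul → nuchichadkhchachchul.
Apply vowel harmony: nuchichadkhchachchul → nuchichedkhchechchil.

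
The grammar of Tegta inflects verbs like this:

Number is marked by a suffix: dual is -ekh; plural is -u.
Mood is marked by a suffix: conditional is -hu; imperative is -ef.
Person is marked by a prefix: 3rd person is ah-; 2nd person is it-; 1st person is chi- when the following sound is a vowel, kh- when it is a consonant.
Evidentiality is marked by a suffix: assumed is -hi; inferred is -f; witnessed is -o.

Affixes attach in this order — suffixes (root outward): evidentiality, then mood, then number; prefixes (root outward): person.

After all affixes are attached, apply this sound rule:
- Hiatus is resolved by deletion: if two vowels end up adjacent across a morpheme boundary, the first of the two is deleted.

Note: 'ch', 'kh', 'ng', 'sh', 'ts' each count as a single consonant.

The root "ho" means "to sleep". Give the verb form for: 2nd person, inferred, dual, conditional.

Attach evidentiality inferred -f → hof.
Attach mood conditional -hu → hofhu.
Attach person 2nd person it- → ithofhu.
Attach number dual -ekh → ithofhuekh.
Apply vowel deletion: ithofhuekh → ithofhekh.

ithofhekh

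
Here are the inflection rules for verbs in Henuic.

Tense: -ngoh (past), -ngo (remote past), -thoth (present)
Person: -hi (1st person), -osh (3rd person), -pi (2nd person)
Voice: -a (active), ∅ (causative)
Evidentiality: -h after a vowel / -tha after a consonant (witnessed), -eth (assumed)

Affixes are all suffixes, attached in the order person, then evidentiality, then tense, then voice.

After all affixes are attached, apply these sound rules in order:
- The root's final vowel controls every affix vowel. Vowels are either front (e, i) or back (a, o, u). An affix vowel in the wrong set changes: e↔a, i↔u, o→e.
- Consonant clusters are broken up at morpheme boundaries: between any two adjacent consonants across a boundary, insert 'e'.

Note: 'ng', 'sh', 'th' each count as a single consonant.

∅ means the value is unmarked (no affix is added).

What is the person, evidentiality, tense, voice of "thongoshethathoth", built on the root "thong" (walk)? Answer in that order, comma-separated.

3rd person, witnessed, present, causative

Segment: thong-osh-tha-thoth.
person: -osh → 3rd person.
evidentiality: -h/tha → witnessed.
tense: -thoth → present.
voice: ∅ → causative.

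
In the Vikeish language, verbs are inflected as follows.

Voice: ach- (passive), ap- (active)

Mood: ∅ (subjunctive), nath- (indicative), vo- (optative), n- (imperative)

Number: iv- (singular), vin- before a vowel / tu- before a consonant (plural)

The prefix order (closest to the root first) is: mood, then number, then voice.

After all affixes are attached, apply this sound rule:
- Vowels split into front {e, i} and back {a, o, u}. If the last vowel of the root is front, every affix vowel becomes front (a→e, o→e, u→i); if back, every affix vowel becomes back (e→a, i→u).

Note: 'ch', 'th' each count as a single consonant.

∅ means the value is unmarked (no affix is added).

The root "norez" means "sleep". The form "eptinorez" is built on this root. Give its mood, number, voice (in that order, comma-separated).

subjunctive, plural, active

Segment: ap-tu-norez.
mood: ∅ → subjunctive.
number: vin/tu- → plural.
voice: ap- → active.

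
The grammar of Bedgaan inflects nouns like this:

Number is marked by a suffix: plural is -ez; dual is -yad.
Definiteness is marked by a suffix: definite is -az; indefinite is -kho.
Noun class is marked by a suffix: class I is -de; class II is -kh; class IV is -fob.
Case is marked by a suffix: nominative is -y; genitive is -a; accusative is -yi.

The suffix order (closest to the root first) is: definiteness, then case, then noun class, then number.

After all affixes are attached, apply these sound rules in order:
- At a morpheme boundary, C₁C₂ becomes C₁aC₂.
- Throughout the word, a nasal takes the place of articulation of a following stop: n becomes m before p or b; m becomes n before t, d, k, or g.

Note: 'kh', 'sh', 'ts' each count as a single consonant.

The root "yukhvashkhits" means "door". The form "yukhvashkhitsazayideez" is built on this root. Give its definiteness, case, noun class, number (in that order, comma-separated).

definite, accusative, class I, plural

Segment: yukhvashkhits-az-yi-de-ez.
definiteness: -az → definite.
case: -yi → accusative.
noun class: -de → class I.
number: -ez → plural.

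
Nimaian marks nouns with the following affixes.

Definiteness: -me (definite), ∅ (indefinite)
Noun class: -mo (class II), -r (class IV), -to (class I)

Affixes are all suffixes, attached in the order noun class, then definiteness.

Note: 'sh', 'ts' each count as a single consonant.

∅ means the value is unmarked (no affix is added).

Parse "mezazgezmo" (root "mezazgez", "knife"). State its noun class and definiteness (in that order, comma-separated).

class II, indefinite

Segment: mezazgez-mo.
noun class: -mo → class II.
definiteness: ∅ → indefinite.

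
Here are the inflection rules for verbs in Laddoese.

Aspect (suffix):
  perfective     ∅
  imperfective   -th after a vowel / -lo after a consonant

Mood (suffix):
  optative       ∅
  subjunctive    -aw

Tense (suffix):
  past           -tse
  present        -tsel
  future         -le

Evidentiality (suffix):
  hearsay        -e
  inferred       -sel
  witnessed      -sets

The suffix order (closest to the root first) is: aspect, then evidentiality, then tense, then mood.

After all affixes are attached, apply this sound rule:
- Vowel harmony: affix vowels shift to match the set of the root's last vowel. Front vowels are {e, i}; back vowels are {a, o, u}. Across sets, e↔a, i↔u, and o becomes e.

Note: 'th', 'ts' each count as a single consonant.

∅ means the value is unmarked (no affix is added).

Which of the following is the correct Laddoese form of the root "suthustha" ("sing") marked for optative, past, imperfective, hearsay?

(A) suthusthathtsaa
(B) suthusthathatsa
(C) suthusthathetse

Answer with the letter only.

Attach aspect imperfective -th (after vowel 'a') → suthusthath.
Attach evidentiality hearsay -e → suthusthathe.
Attach tense past -tse → suthusthathetse.
mood = optative: zero marking, form stays suthusthathetse.
Apply vowel harmony: suthusthathetse → suthusthathatsa.
So the correct form is suthusthathatsa, option (B).
(A) suthusthathtsaa is wrong: it has the affixes in the wrong order.
(C) suthusthathetse is wrong: it fails to apply the sound rule(s).

B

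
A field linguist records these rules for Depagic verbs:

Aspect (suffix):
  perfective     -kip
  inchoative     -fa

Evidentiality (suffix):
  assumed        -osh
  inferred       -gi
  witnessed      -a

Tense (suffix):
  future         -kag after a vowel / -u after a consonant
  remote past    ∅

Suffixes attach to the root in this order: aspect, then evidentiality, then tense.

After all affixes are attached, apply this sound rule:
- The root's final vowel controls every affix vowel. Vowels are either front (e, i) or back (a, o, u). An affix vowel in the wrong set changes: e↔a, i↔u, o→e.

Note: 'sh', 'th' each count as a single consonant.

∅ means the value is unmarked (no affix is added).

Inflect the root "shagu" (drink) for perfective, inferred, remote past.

shagukupgu

Attach aspect perfective -kip → shagukip.
Attach evidentiality inferred -gi → shagukipgi.
tense = remote past: zero marking, form stays shagukipgi.
Apply vowel harmony: shagukipgi → shagukupgu.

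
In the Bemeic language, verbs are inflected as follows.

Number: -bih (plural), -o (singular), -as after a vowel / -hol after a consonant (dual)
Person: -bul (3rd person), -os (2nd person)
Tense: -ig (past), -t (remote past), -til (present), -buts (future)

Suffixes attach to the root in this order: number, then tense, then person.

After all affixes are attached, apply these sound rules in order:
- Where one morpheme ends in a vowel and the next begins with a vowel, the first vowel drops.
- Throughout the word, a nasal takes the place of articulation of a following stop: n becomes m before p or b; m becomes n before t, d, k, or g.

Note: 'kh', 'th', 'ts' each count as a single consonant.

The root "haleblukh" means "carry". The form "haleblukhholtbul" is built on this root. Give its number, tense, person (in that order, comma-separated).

Segment: haleblukh-hol-t-bul.
number: -as/hol → dual.
tense: -t → remote past.
person: -bul → 3rd person.

dual, remote past, 3rd person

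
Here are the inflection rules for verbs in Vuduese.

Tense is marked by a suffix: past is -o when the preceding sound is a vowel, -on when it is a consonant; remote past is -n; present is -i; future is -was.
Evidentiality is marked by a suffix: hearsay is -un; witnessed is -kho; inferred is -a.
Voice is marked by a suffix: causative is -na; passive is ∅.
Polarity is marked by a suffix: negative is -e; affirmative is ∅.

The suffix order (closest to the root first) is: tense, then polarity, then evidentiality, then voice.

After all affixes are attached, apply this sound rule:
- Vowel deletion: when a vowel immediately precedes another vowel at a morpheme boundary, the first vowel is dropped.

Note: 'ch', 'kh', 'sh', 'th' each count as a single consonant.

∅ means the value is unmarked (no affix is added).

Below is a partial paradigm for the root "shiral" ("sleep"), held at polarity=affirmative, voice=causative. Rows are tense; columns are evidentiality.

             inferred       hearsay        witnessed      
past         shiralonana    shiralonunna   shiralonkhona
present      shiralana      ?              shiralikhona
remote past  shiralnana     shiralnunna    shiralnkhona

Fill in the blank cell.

shiralunna

Attach tense present -i → shirali.
polarity = affirmative: zero marking, form stays shirali.
Attach evidentiality hearsay -un → shiraliun.
Attach voice causative -na → shiraliunna.
Apply vowel deletion: shiraliunna → shiralunna.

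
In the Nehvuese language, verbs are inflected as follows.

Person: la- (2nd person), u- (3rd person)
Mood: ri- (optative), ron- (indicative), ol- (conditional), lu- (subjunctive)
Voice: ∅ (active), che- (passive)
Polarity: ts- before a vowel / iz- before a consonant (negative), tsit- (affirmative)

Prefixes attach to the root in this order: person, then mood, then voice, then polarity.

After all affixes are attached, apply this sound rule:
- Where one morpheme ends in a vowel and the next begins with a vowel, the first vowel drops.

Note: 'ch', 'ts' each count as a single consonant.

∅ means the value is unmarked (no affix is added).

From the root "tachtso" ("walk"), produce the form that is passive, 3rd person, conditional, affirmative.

tsitcholutachtso

Attach person 3rd person u- → utachtso.
Attach mood conditional ol- → olutachtso.
Attach voice passive che- → cheolutachtso.
Attach polarity affirmative tsit- → tsitcheolutachtso.
Apply vowel deletion: tsitcheolutachtso → tsitcholutachtso.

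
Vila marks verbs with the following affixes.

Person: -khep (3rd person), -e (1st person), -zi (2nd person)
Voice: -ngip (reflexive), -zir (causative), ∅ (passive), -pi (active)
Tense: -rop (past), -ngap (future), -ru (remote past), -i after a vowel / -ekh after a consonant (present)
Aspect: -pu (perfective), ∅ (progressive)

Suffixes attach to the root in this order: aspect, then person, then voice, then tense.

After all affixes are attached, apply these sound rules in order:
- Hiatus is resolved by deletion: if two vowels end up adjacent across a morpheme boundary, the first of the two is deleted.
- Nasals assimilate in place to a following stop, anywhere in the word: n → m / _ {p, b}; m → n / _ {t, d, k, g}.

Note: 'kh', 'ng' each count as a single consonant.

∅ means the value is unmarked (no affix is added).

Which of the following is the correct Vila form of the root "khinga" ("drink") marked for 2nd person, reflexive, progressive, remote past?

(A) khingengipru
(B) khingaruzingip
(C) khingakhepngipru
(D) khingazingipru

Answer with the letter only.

D

aspect = progressive: zero marking, form stays khinga.
Attach person 2nd person -zi → khingazi.
Attach voice reflexive -ngip → khingazingip.
Attach tense remote past -ru → khingazingipru.
Vowel deletion: no change.
Nasal assimilation: no change.
So the correct form is khingazingipru, option (D).
(A) khingengipru is wrong: it uses 1st person instead of 2nd person for person.
(B) khingaruzingip is wrong: it has the affixes in the wrong order.
(C) khingakhepngipru is wrong: it uses 3rd person instead of 2nd person for person.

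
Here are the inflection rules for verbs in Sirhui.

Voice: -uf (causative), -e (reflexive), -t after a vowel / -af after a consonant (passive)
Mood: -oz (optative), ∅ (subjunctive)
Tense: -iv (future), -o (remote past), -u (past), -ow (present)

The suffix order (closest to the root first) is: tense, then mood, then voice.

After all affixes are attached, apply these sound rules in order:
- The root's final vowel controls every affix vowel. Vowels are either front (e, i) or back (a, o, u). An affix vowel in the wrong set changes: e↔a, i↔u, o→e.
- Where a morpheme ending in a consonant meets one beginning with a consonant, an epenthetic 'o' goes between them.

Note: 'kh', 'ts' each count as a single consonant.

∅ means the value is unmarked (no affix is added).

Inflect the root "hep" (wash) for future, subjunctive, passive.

hepivef

Attach tense future -iv → hepiv.
mood = subjunctive: zero marking, form stays hepiv.
Attach voice passive -af (after consonant 'v') → hepivaf.
Apply vowel harmony: hepivaf → hepivef.
Epenthesis: no change.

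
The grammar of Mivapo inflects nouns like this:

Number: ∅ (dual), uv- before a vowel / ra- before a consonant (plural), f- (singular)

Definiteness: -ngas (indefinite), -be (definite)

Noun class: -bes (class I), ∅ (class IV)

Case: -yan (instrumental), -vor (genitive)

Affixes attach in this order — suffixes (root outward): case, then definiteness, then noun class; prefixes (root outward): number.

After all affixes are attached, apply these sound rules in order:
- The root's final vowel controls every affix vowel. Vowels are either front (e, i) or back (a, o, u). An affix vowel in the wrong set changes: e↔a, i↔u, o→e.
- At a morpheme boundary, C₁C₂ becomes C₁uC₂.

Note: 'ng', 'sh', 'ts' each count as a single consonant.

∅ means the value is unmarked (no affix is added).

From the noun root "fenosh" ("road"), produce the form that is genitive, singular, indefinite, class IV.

fufenoshuvorungas

Attach case genitive -vor → fenoshvor.
Attach definiteness indefinite -ngas → fenoshvorngas.
noun class = class IV: zero marking, form stays fenoshvorngas.
Attach number singular f- → ffenoshvorngas.
Vowel harmony: no change.
Apply epenthesis: ffenoshvorngas → fufenoshuvorungas.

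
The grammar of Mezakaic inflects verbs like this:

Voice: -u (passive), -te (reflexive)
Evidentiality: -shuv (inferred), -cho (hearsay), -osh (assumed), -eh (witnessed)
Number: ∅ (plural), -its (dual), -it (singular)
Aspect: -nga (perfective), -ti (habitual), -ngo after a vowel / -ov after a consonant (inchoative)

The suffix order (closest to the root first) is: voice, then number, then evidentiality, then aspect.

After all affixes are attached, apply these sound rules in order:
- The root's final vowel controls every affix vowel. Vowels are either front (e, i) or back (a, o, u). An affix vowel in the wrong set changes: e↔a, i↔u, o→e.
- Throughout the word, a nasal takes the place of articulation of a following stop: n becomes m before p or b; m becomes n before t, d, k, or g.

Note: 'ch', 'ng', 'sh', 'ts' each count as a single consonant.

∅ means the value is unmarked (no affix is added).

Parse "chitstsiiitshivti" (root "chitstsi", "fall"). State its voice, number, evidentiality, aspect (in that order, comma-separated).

passive, singular, inferred, habitual

Segment: chitstsi-u-it-shuv-ti.
voice: -u → passive.
number: -it → singular.
evidentiality: -shuv → inferred.
aspect: -ti → habitual.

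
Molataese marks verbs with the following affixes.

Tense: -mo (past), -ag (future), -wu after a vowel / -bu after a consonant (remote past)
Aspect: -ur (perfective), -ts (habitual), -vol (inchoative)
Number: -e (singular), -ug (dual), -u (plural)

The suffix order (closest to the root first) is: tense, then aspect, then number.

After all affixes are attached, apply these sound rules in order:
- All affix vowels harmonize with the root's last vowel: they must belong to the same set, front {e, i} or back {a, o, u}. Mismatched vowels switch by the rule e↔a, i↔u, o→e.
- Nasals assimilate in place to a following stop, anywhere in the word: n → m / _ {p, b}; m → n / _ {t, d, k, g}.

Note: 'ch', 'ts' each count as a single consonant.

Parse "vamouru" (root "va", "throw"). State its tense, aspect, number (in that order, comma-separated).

Segment: va-mo-ur-u.
tense: -mo → past.
aspect: -ur → perfective.
number: -u → plural.

past, perfective, plural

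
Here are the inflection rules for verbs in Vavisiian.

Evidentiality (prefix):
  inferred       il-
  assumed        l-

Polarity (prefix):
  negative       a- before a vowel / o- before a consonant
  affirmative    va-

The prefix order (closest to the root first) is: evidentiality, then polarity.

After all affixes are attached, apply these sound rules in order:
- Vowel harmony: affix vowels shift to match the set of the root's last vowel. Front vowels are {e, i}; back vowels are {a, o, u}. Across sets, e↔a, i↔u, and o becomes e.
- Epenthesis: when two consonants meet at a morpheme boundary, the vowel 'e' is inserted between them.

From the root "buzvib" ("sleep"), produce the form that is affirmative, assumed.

Attach evidentiality assumed l- → lbuzvib.
Attach polarity affirmative va- → valbuzvib.
Apply vowel harmony: valbuzvib → velbuzvib.
Apply epenthesis: velbuzvib → velebuzvib.

velebuzvib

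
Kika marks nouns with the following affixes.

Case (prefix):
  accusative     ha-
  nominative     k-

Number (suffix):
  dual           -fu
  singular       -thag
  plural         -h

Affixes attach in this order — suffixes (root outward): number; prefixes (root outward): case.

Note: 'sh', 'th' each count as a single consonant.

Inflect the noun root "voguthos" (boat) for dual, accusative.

havoguthosfu

Attach case accusative ha- → havoguthos.
Attach number dual -fu → havoguthosfu.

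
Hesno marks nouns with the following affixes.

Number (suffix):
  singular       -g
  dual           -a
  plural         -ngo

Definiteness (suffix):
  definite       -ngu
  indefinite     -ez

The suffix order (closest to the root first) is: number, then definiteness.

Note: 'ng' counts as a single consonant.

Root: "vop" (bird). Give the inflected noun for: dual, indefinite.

vopaez

Attach number dual -a → vopa.
Attach definiteness indefinite -ez → vopaez.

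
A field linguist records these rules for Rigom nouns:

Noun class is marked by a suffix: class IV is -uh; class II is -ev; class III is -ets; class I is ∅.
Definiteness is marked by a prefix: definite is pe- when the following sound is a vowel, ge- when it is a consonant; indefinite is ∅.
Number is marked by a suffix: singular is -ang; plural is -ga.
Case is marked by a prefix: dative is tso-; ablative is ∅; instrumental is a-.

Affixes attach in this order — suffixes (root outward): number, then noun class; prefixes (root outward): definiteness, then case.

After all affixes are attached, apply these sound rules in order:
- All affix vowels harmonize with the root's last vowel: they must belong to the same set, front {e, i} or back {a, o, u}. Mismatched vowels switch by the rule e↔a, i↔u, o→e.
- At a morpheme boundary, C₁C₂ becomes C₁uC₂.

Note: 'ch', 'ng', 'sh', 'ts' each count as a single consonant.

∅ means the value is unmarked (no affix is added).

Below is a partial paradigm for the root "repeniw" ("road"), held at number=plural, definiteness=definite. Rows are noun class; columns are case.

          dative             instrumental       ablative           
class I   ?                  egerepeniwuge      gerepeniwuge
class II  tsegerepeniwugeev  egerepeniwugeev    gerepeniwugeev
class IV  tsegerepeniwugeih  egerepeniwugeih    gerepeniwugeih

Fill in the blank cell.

Attach number plural -ga → repeniwga.
noun class = class I: zero marking, form stays repeniwga.
Attach definiteness definite ge- (before consonant 'r') → gerepeniwga.
Attach case dative tso- → tsogerepeniwga.
Apply vowel harmony: tsogerepeniwga → tsegerepeniwge.
Apply epenthesis: tsegerepeniwge → tsegerepeniwuge.

tsegerepeniwuge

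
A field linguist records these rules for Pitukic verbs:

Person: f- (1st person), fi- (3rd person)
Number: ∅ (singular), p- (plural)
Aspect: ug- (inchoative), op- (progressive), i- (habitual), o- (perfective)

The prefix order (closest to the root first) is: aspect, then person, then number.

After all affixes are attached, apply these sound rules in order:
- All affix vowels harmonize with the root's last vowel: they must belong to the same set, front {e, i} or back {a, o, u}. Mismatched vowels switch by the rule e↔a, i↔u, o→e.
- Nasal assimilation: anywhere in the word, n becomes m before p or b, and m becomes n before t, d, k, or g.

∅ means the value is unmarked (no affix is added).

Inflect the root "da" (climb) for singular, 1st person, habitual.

Attach aspect habitual i- → ida.
Attach person 1st person f- → fida.
number = singular: zero marking, form stays fida.
Apply vowel harmony: fida → fuda.
Nasal assimilation: no change.

fuda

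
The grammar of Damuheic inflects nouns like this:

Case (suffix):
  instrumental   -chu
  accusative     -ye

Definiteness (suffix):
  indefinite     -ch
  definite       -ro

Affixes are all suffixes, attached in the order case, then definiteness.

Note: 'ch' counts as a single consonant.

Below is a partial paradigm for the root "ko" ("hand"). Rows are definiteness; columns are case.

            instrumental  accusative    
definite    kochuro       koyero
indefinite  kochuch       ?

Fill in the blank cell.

koyech

Attach case accusative -ye → koye.
Attach definiteness indefinite -ch → koyech.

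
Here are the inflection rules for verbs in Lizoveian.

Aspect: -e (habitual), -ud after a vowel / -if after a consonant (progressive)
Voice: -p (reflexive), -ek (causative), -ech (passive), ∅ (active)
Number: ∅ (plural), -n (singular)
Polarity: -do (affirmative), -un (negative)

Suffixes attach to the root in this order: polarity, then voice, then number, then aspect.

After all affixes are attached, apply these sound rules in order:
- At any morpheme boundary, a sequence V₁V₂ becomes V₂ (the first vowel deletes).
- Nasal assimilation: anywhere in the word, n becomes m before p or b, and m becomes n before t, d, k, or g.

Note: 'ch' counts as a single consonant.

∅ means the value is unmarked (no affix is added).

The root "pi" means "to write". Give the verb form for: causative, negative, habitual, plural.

puneke

Attach polarity negative -un → piun.
Attach voice causative -ek → piunek.
number = plural: zero marking, form stays piunek.
Attach aspect habitual -e → piuneke.
Apply vowel deletion: piuneke → puneke.
Nasal assimilation: no change.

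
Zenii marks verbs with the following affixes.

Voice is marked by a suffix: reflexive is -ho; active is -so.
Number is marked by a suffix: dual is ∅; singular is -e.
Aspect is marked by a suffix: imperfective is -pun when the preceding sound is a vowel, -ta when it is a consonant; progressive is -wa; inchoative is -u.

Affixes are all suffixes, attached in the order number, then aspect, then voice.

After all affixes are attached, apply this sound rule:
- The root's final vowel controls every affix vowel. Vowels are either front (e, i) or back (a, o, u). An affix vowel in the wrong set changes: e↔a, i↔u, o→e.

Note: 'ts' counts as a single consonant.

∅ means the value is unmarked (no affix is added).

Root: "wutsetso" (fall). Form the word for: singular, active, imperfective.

Attach number singular -e → wutsetsoe.
Attach aspect imperfective -pun (after vowel 'e') → wutsetsoepun.
Attach voice active -so → wutsetsoepunso.
Apply vowel harmony: wutsetsoepunso → wutsetsoapunso.

wutsetsoapunso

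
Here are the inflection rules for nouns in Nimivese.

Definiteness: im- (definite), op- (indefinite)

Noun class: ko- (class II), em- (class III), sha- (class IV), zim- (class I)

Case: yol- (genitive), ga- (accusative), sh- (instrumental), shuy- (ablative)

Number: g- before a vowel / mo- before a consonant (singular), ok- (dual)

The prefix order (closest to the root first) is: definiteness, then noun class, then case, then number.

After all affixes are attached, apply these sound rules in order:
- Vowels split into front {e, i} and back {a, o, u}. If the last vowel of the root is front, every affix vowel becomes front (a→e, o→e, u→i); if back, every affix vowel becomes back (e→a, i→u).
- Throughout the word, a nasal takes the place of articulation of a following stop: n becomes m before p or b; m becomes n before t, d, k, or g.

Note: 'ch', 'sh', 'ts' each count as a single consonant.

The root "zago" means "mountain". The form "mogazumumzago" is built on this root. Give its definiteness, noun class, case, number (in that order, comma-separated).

definite, class I, accusative, singular

Segment: mo-ga-zim-im-zago.
definiteness: im- → definite.
noun class: zim- → class I.
case: ga- → accusative.
number: g/mo- → singular.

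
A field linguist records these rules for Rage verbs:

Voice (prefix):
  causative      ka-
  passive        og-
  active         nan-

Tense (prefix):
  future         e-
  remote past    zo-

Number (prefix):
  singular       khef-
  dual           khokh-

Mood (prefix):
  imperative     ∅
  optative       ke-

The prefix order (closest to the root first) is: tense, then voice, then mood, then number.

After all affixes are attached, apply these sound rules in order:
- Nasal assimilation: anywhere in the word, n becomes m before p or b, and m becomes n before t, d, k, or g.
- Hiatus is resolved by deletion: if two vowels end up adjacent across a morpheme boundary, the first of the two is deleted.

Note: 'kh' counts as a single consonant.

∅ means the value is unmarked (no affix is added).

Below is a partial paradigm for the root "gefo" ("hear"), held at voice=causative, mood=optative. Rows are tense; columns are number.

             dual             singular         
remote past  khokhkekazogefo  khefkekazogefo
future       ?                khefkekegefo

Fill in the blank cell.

Attach tense future e- → egefo.
Attach voice causative ka- → kaegefo.
Attach mood optative ke- → kekaegefo.
Attach number dual khokh- → khokhkekaegefo.
Nasal assimilation: no change.
Apply vowel deletion: khokhkekaegefo → khokhkekegefo.

khokhkekegefo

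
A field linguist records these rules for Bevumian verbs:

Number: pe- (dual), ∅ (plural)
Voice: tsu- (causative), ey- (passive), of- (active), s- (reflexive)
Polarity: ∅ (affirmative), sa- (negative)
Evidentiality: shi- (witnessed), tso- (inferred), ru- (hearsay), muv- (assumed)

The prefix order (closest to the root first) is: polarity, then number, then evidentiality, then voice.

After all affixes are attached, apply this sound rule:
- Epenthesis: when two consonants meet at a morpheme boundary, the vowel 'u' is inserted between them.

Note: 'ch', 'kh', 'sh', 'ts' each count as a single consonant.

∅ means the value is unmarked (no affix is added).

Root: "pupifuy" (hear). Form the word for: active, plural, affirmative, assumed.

ofumuvupupifuy

polarity = affirmative: zero marking, form stays pupifuy.
number = plural: zero marking, form stays pupifuy.
Attach evidentiality assumed muv- → muvpupifuy.
Attach voice active of- → ofmuvpupifuy.
Apply epenthesis: ofmuvpupifuy → ofumuvupupifuy.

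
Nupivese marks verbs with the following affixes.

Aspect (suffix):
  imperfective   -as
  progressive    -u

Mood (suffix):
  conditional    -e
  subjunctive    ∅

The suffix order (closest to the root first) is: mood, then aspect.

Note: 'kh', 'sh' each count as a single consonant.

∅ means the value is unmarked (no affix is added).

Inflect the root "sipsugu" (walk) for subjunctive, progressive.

mood = subjunctive: zero marking, form stays sipsugu.
Attach aspect progressive -u → sipsuguu.

sipsuguu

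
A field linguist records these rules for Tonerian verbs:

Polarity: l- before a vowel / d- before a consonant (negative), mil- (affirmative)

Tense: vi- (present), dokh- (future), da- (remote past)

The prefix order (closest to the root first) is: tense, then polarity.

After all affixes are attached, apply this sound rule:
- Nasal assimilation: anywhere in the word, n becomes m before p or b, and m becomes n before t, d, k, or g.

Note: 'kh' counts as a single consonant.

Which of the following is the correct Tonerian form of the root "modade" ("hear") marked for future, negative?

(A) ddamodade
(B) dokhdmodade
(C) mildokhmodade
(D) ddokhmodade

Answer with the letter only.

Attach tense future dokh- → dokhmodade.
Attach polarity negative d- (before consonant 'd') → ddokhmodade.
Nasal assimilation: no change.
So the correct form is ddokhmodade, option (D).
(B) dokhdmodade is wrong: it has the affixes in the wrong order.
(C) mildokhmodade is wrong: it uses affirmative instead of negative for polarity.
(A) ddamodade is wrong: it uses remote past instead of future for tense.

D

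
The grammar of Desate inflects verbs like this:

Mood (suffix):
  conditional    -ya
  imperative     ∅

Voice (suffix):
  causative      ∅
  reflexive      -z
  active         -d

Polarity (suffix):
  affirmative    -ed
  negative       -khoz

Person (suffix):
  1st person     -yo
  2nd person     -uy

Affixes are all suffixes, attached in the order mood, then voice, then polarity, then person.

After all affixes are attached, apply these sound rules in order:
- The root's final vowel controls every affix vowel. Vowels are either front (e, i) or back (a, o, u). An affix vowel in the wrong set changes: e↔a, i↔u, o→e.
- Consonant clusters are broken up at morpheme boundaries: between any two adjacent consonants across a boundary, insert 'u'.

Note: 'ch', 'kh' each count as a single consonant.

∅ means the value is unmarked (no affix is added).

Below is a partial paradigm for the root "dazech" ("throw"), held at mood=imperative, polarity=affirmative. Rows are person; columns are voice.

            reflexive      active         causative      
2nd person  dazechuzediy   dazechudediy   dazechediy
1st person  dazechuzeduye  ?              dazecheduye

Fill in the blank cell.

dazechudeduye

mood = imperative: zero marking, form stays dazech.
Attach voice active -d → dazechd.
Attach polarity affirmative -ed → dazechded.
Attach person 1st person -yo → dazechdedyo.
Apply vowel harmony: dazechdedyo → dazechdedye.
Apply epenthesis: dazechdedye → dazechudeduye.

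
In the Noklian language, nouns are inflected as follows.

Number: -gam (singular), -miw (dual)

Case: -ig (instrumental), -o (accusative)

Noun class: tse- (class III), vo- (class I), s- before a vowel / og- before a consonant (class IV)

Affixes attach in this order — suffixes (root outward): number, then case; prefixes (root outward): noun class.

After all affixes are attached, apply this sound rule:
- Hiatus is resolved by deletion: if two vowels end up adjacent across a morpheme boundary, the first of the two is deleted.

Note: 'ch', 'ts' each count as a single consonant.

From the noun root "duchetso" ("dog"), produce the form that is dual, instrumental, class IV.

ogduchetsomiwig

Attach number dual -miw → duchetsomiw.
Attach noun class class IV og- (before consonant 'd') → ogduchetsomiw.
Attach case instrumental -ig → ogduchetsomiwig.
Vowel deletion: no change.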